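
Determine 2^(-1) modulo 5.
Since 5 is prime, by Fermat 2^(-1) ≡ 2^{3} ≡ 3 (mod 5). Verify: 2 × 3 = 6 ≡ 1 (mod 5)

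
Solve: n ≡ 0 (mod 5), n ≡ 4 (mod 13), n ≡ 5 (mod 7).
M = 5 × 13 × 7 = 455. M₁ = 91, y₁ ≡ 1 (mod 5). M₂ = 35, y₂ ≡ 3 (mod 13). M₃ = 65, y₃ ≡ 4 (mod 7). n = 0×91×1 + 4×35×3 + 5×65×4 ≡ 355 (mod 455)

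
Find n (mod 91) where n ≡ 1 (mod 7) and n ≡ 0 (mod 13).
M = 7 × 13 = 91. M₁ = 13, y₁ ≡ 6 (mod 7). M₂ = 7, y₂ ≡ 2 (mod 13). n = 1×13×6 + 0×7×2 ≡ 78 (mod 91)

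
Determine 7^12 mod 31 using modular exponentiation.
By repeated squaring (mod 31): 7^{1}≡7, 7^{2}≡18, 7^{4}≡14, 7^{8}≡10. Then 7^{12} = 7^{8+4} ≡ 10 × 14 ≡ 16 (mod 31)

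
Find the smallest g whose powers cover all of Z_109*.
g = 6. For each prime q|108: 6^{54}≡108, 6^{36}≡63, none ≡ 1, so ord_109(6) = 108 and 6 is a primitive root.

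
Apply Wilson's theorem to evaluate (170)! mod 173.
(172)! = (170)! × (171) × (172) ≡ -1 (mod 173). So (170)! ≡ -1 × [(172)(171)]^(-1) ≡ 86 (mod 173)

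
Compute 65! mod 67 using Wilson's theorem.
(66)! = (65)! × (66) ≡ -1 mod 67. So (65)! ≡ -1 × (66)^(-1) ≡ (-1)×(-1) = 1 mod 67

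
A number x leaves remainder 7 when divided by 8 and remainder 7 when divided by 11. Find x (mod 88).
M = 8 × 11 = 88. M₁ = 11, y₁ ≡ 3 (mod 8). M₂ = 8, y₂ ≡ 7 (mod 11). x = 7×11×3 + 7×8×7 ≡ 7 (mod 88)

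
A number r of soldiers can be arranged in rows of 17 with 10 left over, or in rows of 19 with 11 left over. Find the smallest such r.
M = 17 × 19 = 323. M₁ = 19, y₁ ≡ 9 (mod 17). M₂ = 17, y₂ ≡ 9 (mod 19). r = 10×19×9 + 11×17×9 ≡ 163 (mod 323)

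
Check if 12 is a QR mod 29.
By Euler's criterion: 12^{14} ≡ 28 (mod 29). Since this equals -1 (≡ 28), 12 is not a QR.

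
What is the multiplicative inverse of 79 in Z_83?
Since 83 is prime, by Fermat 79^(-1) ≡ 79^{81} ≡ 62 mod 83. Verify: 79 × 62 = 4898 ≡ 1 mod 83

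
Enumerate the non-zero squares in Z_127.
Squares in Z_127*: {1, 2, 4, 8, 9, 11, 13, 15, 16, 17, 18, 19, 21, 22, 25, 26, 30, 31, 32, 34, 35, 36, 37, 38, 41, 42, 44, 47, 49, 50, 52, 60, 61, 62, 64, 68, 69, 70, 71, 72, 73, 74, 76, 79, 81, 82, 84, 87, 88, 94, 98, 99, 100, 103, 104, 107, 113, 115, 117, 120, 121, 122, 124}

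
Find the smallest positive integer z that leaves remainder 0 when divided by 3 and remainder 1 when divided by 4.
M = 3 × 4 = 12. M₁ = 4, y₁ ≡ 1 (mod 3). M₂ = 3, y₂ ≡ 3 (mod 4). z = 0×4×1 + 1×3×3 ≡ 9 (mod 12)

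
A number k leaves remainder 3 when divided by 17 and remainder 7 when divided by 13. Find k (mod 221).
M = 17 × 13 = 221. M₁ = 13, y₁ ≡ 4 (mod 17). M₂ = 17, y₂ ≡ 10 (mod 13). k = 3×13×4 + 7×17×10 ≡ 20 (mod 221)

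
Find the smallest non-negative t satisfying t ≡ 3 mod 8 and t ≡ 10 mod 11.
M = 8 × 11 = 88. M₁ = 11, y₁ ≡ 3 mod 8. M₂ = 8, y₂ ≡ 7 mod 11. t = 3×11×3 + 10×8×7 ≡ 43 mod 88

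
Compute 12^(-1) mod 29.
Since 29 is prime, by Fermat 12^(-1) ≡ 12^{27} ≡ 17 mod 29. Verify: 12 × 17 = 204 ≡ 1 mod 29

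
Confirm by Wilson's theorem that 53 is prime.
(52)! mod 53 = 52. Since this equals -1 (mod 53), Wilson confirms 53 is prime.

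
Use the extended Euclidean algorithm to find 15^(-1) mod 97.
Extended GCD: 15(13) + 97(-2) = 1. So 15^(-1) ≡ 13 mod 97. Verify: 15 × 13 = 195 ≡ 1 mod 97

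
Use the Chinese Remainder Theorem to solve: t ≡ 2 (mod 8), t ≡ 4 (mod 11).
M = 8 × 11 = 88. M₁ = 11, y₁ ≡ 3 (mod 8). M₂ = 8, y₂ ≡ 7 (mod 11). t = 2×11×3 + 4×8×7 ≡ 26 (mod 88)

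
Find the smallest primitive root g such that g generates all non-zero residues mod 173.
g = 2. Powers: [2, 4, 8, 16, 32, 64, 128, ...] generates all 172 non-zero residues.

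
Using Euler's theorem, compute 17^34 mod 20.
By Euler: 17^{8} ≡ 1 (mod 20) since gcd(17, 20) = 1. 34 = 4×8 + 2. So 17^{34} ≡ 17^{2} ≡ 9 (mod 20)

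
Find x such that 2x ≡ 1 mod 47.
Since 47 is prime, by Fermat 2^(-1) ≡ 2^{45} ≡ 24 mod 47. Verify: 2 × 24 = 48 ≡ 1 mod 47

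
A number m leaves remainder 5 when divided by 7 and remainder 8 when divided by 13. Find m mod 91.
M = 7 × 13 = 91. M₁ = 13, y₁ ≡ 6 mod 7. M₂ = 7, y₂ ≡ 2 mod 13. m = 5×13×6 + 8×7×2 ≡ 47 mod 91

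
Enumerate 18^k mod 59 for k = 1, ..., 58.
18^1, 18^2, ..., 18^{58} mod 59: [18, 29, 50, 15, 34, 22, 42, 48, 38, 35, 40, 12, 39, 53, 10, 3, 54, 28, 32, 45, 43, 7, 8, 26, 55, 46, 2, 36, 58, 41, 30, 9, 44, 25, 37, 17, 11, 21, 24, 19, 47, 20, 6, 49, 56, 5, 31, 27, 14, 16, 52, 51, 33, 4, 13, 57, 23, 1]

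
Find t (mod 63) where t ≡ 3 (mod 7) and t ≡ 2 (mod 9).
M = 7 × 9 = 63. M₁ = 9, y₁ ≡ 4 (mod 7). M₂ = 7, y₂ ≡ 4 (mod 9). t = 3×9×4 + 2×7×4 ≡ 38 (mod 63)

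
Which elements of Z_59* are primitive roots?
There are φ(58) = 28 primitive roots mod 59: {2, 6, 8, 10, 11, 13, 14, 18, 23, 24, 30, 31, 32, 33, 34, 37, 38, 39, 40, 42, 43, 44, 47, 50, 52, 54, 55, 56}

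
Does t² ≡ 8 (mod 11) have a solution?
By Euler's criterion: 8^{5} ≡ 10 (mod 11). Since this equals -1 (≡ 10), 8 is not a QR.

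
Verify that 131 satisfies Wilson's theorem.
(130)! mod 131 = 130. Since this equals -1 (mod 131), Wilson confirms 131 is prime.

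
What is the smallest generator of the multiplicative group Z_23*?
g = 5. Powers: [5, 2, 10, 4, 20, 8, ...] generates all 22 non-zero residues.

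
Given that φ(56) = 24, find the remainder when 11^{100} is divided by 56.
By Euler: 11^{24} ≡ 1 mod 56 since gcd(11, 56) = 1. 100 = 4×24 + 4. So 11^{100} ≡ 11^{4} ≡ 25 mod 56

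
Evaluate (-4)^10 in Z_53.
By repeated squaring (mod 53): (-4)^{1}≡49, (-4)^{2}≡16, (-4)^{4}≡44, (-4)^{8}≡28. Then (-4)^{10} = (-4)^{8+2} ≡ 28 × 16 ≡ 24 (mod 53)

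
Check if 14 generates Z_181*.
14^{45} ≡ 1 (mod 181) and 45 < 180, so ord_181(14) = 45 ≠ 180 and 14 is not a primitive root.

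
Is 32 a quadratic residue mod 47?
By Euler's criterion: 32^{23} ≡ 1 mod 47. Since this equals 1, 32 is a QR.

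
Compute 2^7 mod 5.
Using Fermat: 2^{4} ≡ 1 (mod 5). 7 ≡ 3 (mod 4). So 2^{7} ≡ 2^{3} ≡ 3 (mod 5)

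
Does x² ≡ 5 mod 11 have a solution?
By Euler's criterion: 5^{5} ≡ 1 mod 11. Since this equals 1, 5 is a QR.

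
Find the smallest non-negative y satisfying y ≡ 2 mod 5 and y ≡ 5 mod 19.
M = 5 × 19 = 95. M₁ = 19, y₁ ≡ 4 mod 5. M₂ = 5, y₂ ≡ 4 mod 19. y = 2×19×4 + 5×5×4 ≡ 62 mod 95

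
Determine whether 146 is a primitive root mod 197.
146^{98} ≡ 1 (mod 197) and 98 < 196, so ord_197(146) = 98 ≠ 196 and 146 is not a primitive root.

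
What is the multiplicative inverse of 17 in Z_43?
Since 43 is prime, by Fermat 17^(-1) ≡ 17^{41} ≡ 38 mod 43. Verify: 17 × 38 = 646 ≡ 1 mod 43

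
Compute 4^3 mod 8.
4^{3} = 64 ≡ 0 (mod 8)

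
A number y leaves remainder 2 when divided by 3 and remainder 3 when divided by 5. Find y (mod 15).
M = 3 × 5 = 15. M₁ = 5, y₁ ≡ 2 (mod 3). M₂ = 3, y₂ ≡ 2 (mod 5). y = 2×5×2 + 3×3×2 ≡ 8 (mod 15)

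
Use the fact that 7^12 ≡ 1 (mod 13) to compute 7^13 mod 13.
By Fermat: 7^{12} ≡ 1 (mod 13). So 7^{13} = 7^{12} · 7^{1} ≡ 7^{1} ≡ 7 (mod 13)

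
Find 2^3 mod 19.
2^{3} = 8 ≡ 8 mod 19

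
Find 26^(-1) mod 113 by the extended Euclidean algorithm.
Extended GCD: 26(-13) + 113(3) = 1. So 26^(-1) ≡ -13 ≡ 100 mod 113. Verify: 26 × 100 = 2600 ≡ 1 mod 113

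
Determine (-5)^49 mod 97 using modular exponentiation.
By repeated squaring (mod 97): (-5)^{1}≡92, (-5)^{2}≡25, (-5)^{4}≡43, (-5)^{8}≡6, (-5)^{16}≡36, (-5)^{32}≡35. Then (-5)^{49} = (-5)^{32+16+1} ≡ 35 × 36 × 92 ≡ 5 (mod 97)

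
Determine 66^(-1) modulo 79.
Since 79 is prime, by Fermat 66^(-1) ≡ 66^{77} ≡ 6 mod 79. Verify: 66 × 6 = 396 ≡ 1 mod 79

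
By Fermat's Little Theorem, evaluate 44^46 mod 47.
By Fermat's Little Theorem, 44^{46} ≡ 1 mod 47 since 47 is prime and gcd(44, 47) = 1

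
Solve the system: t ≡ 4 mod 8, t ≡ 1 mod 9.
M = 8 × 9 = 72. M₁ = 9, y₁ ≡ 1 mod 8. M₂ = 8, y₂ ≡ 8 mod 9. t = 4×9×1 + 1×8×8 ≡ 28 mod 72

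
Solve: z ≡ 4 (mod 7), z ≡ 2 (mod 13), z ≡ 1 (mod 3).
M = 7 × 13 × 3 = 273. M₁ = 39, y₁ ≡ 2 (mod 7). M₂ = 21, y₂ ≡ 5 (mod 13). M₃ = 91, y₃ ≡ 1 (mod 3). z = 4×39×2 + 2×21×5 + 1×91×1 ≡ 67 (mod 273)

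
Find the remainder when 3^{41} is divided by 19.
By Fermat: 3^{18} ≡ 1 (mod 19). 41 = 2×18 + 5. So 3^{41} ≡ 3^{5} ≡ 15 (mod 19)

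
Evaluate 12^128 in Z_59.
Using Fermat: 12^{58} ≡ 1 (mod 59). 128 ≡ 12 (mod 58). So 12^{128} ≡ 12^{12} ≡ 36 (mod 59)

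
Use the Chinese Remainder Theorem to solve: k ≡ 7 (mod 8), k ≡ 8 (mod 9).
M = 8 × 9 = 72. M₁ = 9, y₁ ≡ 1 (mod 8). M₂ = 8, y₂ ≡ 8 (mod 9). k = 7×9×1 + 8×8×8 ≡ 71 (mod 72)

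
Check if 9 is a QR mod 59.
By Euler's criterion: 9^{29} ≡ 1 (mod 59). Since this equals 1, 9 is a QR.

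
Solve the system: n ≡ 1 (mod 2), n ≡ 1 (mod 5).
M = 2 × 5 = 10. M₁ = 5, y₁ ≡ 1 (mod 2). M₂ = 2, y₂ ≡ 3 (mod 5). n = 1×5×1 + 1×2×3 ≡ 1 (mod 10)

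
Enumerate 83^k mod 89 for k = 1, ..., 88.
83^1, 83^2, ..., 83^{88} mod 89: [83, 36, 51, 50, 56, 20, 58, 8, 41, 21, 52, 44, 3, 71, 19, 64, 61, 79, 60, 85, 24, 34, 63, 67, 43, 9, 35, 57, 14, 5, 59, 2, 77, 72, 13, 11, 23, 40, 27, 16, 82, 42, 15, 88, 6, 53, 38, 39, 33, 69, 31, 81, 48, 68, 37, 45, 86, 18, 70, 25, 28, 10, 29, 4, 65, 55, 26, 22, 46, 80, 54, 32, 75, 84, 30, 87, 12, 17, 76, 78, 66, 49, 62, 73, 7, 47, 74, 1]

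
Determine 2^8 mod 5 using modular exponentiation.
Using Fermat: 2^{4} ≡ 1 mod 5. 8 ≡ 0 mod 4. So 2^{8} ≡ 2^{0} ≡ 1 mod 5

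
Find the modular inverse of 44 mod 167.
Since 167 is prime, by Fermat 44^(-1) ≡ 44^{165} ≡ 19 (mod 167). Verify: 44 × 19 = 836 ≡ 1 (mod 167)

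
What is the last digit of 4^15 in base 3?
Using Fermat: 4^{2} ≡ 1 (mod 3). 15 ≡ 1 (mod 2). So 4^{15} ≡ 4^{1} ≡ 1 (mod 3)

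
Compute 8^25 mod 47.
By repeated squaring mod 47: 8^{1}≡8, 8^{2}≡17, 8^{4}≡7, 8^{8}≡2, 8^{16}≡4. Then 8^{25} = 8^{16+8+1} ≡ 4 × 2 × 8 ≡ 17 mod 47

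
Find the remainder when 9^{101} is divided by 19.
By Fermat: 9^{18} ≡ 1 mod 19. 101 = 5×18 + 11. So 9^{101} ≡ 9^{11} ≡ 5 mod 19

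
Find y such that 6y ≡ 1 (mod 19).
Since 19 is prime, by Fermat 6^(-1) ≡ 6^{17} ≡ 16 (mod 19). Verify: 6 × 16 = 96 ≡ 1 (mod 19)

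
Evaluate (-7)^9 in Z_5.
Using Fermat: (-7)^{4} ≡ 1 mod 5. 9 ≡ 1 mod 4. So (-7)^{9} ≡ (-7)^{1} ≡ 3 mod 5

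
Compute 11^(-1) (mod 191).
Since 191 is prime, by Fermat 11^(-1) ≡ 11^{189} ≡ 139 (mod 191). Verify: 11 × 139 = 1529 ≡ 1 (mod 191)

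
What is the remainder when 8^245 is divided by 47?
Using Fermat: 8^{46} ≡ 1 mod 47. 245 ≡ 15 mod 46. So 8^{245} ≡ 8^{15} ≡ 24 mod 47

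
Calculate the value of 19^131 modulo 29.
Using Fermat: 19^{28} ≡ 1 mod 29. 131 ≡ 19 mod 28. So 19^{131} ≡ 19^{19} ≡ 8 mod 29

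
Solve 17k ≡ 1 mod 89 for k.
Since 89 is prime, by Fermat 17^(-1) ≡ 17^{87} ≡ 21 mod 89. Verify: 17 × 21 = 357 ≡ 1 mod 89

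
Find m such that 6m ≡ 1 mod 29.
Since 29 is prime, by Fermat 6^(-1) ≡ 6^{27} ≡ 5 mod 29. Verify: 6 × 5 = 30 ≡ 1 mod 29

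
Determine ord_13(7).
Powers of 7 mod 13: 7^1≡7, 7^2≡10, 7^3≡5, 7^4≡9, 7^5≡11, 7^6≡12, 7^7≡6, 7^8≡3, 7^9≡8, 7^10≡4, 7^11≡2, 7^12≡1. Order = 12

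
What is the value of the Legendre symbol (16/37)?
(16/37) = 16^{18} mod 37 = 1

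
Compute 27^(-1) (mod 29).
Since 29 is prime, by Fermat 27^(-1) ≡ 27^{27} ≡ 14 (mod 29). Verify: 27 × 14 = 378 ≡ 1 (mod 29)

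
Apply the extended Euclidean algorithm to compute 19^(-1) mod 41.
Extended GCD: 19(13) + 41(-6) = 1. So 19^(-1) ≡ 13 mod 41. Verify: 19 × 13 = 247 ≡ 1 mod 41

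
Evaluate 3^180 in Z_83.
Using Fermat: 3^{82} ≡ 1 mod 83. 180 ≡ 16 mod 82. So 3^{180} ≡ 3^{16} ≡ 16 mod 83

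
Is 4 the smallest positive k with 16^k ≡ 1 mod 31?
Powers of 16 mod 31: 16^1≡16, 16^2≡8, 16^3≡4, 16^4≡2, 16^5≡1. 16^4≡2≢1, so ord ≠ 4. No, the actual order is 5.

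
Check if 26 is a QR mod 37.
By Euler's criterion: 26^{18} ≡ 1 mod 37. Since this equals 1, 26 is a QR.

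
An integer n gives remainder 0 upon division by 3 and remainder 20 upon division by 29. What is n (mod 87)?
M = 3 × 29 = 87. M₁ = 29, y₁ ≡ 2 (mod 3). M₂ = 3, y₂ ≡ 10 (mod 29). n = 0×29×2 + 20×3×10 ≡ 78 (mod 87)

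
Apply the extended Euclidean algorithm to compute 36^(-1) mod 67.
Extended GCD: 36(-13) + 67(7) = 1. So 36^(-1) ≡ -13 ≡ 54 (mod 67). Verify: 36 × 54 = 1944 ≡ 1 (mod 67)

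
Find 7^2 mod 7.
7^{2} = 49 ≡ 0 mod 7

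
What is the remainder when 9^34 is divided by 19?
Using Fermat: 9^{18} ≡ 1 (mod 19). 34 ≡ 16 (mod 18). So 9^{34} ≡ 9^{16} ≡ 4 (mod 19)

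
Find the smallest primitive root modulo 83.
g = 2. For each prime q|82: 2^{41}≡82, 2^{2}≡4, none ≡ 1, so ord_83(2) = 82 and 2 is a primitive root.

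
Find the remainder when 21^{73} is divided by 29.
By Fermat: 21^{28} ≡ 1 (mod 29). 73 = 2×28 + 17. So 21^{73} ≡ 21^{17} ≡ 19 (mod 29)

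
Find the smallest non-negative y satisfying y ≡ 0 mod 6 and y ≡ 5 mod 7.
M = 6 × 7 = 42. M₁ = 7, y₁ ≡ 1 mod 6. M₂ = 6, y₂ ≡ 6 mod 7. y = 0×7×1 + 5×6×6 ≡ 12 mod 42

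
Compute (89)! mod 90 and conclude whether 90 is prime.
(89)! mod 90 = 0. Since 0 ≢ -1 mod 90, 90 is not prime.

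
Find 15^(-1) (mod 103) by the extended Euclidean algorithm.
Extended GCD: 15(-48) + 103(7) = 1. So 15^(-1) ≡ -48 ≡ 55 (mod 103). Verify: 15 × 55 = 825 ≡ 1 (mod 103)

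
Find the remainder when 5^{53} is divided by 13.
By Fermat: 5^{12} ≡ 1 (mod 13). 53 = 4×12 + 5. So 5^{53} ≡ 5^{5} ≡ 5 (mod 13)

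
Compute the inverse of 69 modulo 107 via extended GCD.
Extended GCD: 69(-31) + 107(20) = 1. So 69^(-1) ≡ -31 ≡ 76 mod 107. Verify: 69 × 76 = 5244 ≡ 1 mod 107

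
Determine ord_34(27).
Powers of 27 mod 34: 27^1≡27, 27^2≡15, 27^3≡31, 27^4≡21, 27^5≡23, 27^6≡9, 27^7≡5, 27^8≡33, 27^9≡7, 27^10≡19, 27^11≡3, 27^12≡13, 27^13≡11, 27^14≡25, 27^15≡29, 27^16≡1. ord_34(27) = 16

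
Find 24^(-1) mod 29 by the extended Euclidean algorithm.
Extended GCD: 24(-6) + 29(5) = 1. So 24^(-1) ≡ -6 ≡ 23 mod 29. Verify: 24 × 23 = 552 ≡ 1 mod 29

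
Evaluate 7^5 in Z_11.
By repeated squaring mod 11: 7^{1}≡7, 7^{2}≡5, 7^{4}≡3. Then 7^{5} = 7^{4+1} ≡ 3 × 7 ≡ 10 mod 11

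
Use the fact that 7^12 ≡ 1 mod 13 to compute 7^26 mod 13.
By Fermat: 7^{12} ≡ 1 mod 13. 26 = 2×12 + 2. So 7^{26} ≡ 7^{2} ≡ 10 mod 13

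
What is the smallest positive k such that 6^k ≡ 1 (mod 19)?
Powers of 6 mod 19: 6^1≡6, 6^2≡17, 6^3≡7, 6^4≡4, 6^5≡5, 6^6≡11, 6^7≡9, 6^8≡16, 6^9≡1. Order = 9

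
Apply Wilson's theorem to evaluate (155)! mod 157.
(156)! = (155)! × (156) ≡ -1 (mod 157). So (155)! ≡ -1 × (156)^(-1) ≡ (-1)×(-1) = 1 (mod 157)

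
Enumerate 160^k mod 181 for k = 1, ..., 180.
160^1, 160^2, ..., 160^{180} mod 181: [160, 79, 151, 87, 164, 176, 105, 148, 150, 108, 85, 25, 18, 165, 155, 3, 118, 56, 91, 80, 130, 166, 134, 82, 88, 143, 74, 75, 54, 133, 103, 9, 173, 168, 92, 59, 28, 136, 40, 65, 83, 67, 41, 44, 162, 37, 128, 27, 157, 142, 95, 177, 84, 46, 120, 14, 68, 20, 123, 132, 124, 111, 22, 81, 109, 64, 104, 169, 71, 138, 179, 42, 23, 60, 7, 34, 10, 152, 66, 62, 146, 11, 131, 145, 32, 52, 175, 126, 69, 180, 21, 102, 30, 94, 17, 5, 76, 33, 31, 73, 96, 156, 163, 16, 26, 178, 63, 125, 90, 101, 51, 15, 47, 99, 93, 38, 107, 106, 127, 48, 78, 172, 8, 13, 89, 122, 153, 45, 141, 116, 98, 114, 140, 137, 19, 144, 53, 154, 24, 39, 86, 4, 97, 135, 61, 167, 113, 161, 58, 49, 57, 70, 159, 100, 72, 117, 77, 12, 110, 43, 2, 139, 158, 121, 174, 147, 171, 29, 115, 119, 35, 170, 50, 36, 149, 129, 6, 55, 112, 1]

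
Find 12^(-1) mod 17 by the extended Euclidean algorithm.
Extended GCD: 12(-7) + 17(5) = 1. So 12^(-1) ≡ -7 ≡ 10 mod 17. Verify: 12 × 10 = 120 ≡ 1 mod 17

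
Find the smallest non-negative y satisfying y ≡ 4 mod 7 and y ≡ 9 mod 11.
M = 7 × 11 = 77. M₁ = 11, y₁ ≡ 2 mod 7. M₂ = 7, y₂ ≡ 8 mod 11. y = 4×11×2 + 9×7×8 ≡ 53 mod 77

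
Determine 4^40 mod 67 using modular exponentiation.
By repeated squaring (mod 67): 4^{1}≡4, 4^{2}≡16, 4^{4}≡55, 4^{8}≡10, 4^{16}≡33, 4^{32}≡17. Then 4^{40} = 4^{32+8} ≡ 17 × 10 ≡ 36 (mod 67)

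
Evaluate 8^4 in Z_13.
8^{4} = 4096 ≡ 1 (mod 13)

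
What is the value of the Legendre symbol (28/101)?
(28/101) = 28^{50} mod 101 = -1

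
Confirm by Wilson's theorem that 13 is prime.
(12)! mod 13 = 12. Since this equals -1 mod 13, Wilson confirms 13 is prime.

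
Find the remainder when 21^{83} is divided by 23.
By Fermat: 21^{22} ≡ 1 (mod 23). 83 = 3×22 + 17. So 21^{83} ≡ 21^{17} ≡ 5 (mod 23)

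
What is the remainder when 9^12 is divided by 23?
By repeated squaring mod 23: 9^{1}≡9, 9^{2}≡12, 9^{4}≡6, 9^{8}≡13. Then 9^{12} = 9^{8+4} ≡ 13 × 6 ≡ 9 mod 23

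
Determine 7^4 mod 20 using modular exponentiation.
7^{4} = 2401 ≡ 1 (mod 20)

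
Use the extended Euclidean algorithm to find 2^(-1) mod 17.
Extended GCD: 2(-8) + 17(1) = 1. So 2^(-1) ≡ -8 ≡ 9 (mod 17). Verify: 2 × 9 = 18 ≡ 1 (mod 17)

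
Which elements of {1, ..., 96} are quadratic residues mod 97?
Quadratic residues modulo 97: {1, 2, 3, 4, 6, 8, 9, 11, 12, 16, 18, 22, 24, 25, 27, 31, 32, 33, 35, 36, 43, 44, 47, 48, 49, 50, 53, 54, 61, 62, 64, 65, 66, 70, 72, 73, 75, 79, 81, 85, 86, 88, 89, 91, 93, 94, 95, 96}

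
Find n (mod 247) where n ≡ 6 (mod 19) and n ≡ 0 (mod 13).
M = 19 × 13 = 247. M₁ = 13, y₁ ≡ 3 (mod 19). M₂ = 19, y₂ ≡ 11 (mod 13). n = 6×13×3 + 0×19×11 ≡ 234 (mod 247)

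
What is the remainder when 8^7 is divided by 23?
By repeated squaring (mod 23): 8^{1}≡8, 8^{2}≡18, 8^{4}≡2. Then 8^{7} = 8^{4+2+1} ≡ 2 × 18 × 8 ≡ 12 (mod 23)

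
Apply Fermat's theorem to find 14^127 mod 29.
By Fermat: 14^{28} ≡ 1 mod 29. 127 = 4×28 + 15. So 14^{127} ≡ 14^{15} ≡ 15 mod 29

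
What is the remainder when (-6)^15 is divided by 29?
By repeated squaring mod 29: (-6)^{1}≡23, (-6)^{2}≡7, (-6)^{4}≡20, (-6)^{8}≡23. Then (-6)^{15} = (-6)^{8+4+2+1} ≡ 23 × 20 × 7 × 23 ≡ 23 mod 29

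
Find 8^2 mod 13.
8^{2} = 64 ≡ 12 mod 13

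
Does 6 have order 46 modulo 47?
6^{23} ≡ 1 mod 47 and 23 < 46, so ord_47(6) = 23 ≠ 46 and 6 is not a primitive root.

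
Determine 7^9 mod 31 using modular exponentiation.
By repeated squaring (mod 31): 7^{1}≡7, 7^{2}≡18, 7^{4}≡14, 7^{8}≡10. Then 7^{9} = 7^{8+1} ≡ 10 × 7 ≡ 8 (mod 31)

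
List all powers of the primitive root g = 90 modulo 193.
90^1, 90^2, ..., 90^{192} mod 193: [90, 187, 39, 36, 152, 170, 53, 138, 68, 137, 171, 143, 132, 107, 173, 130, 120, 185, 52, 48, 74, 98, 135, 184, 155, 54, 35, 62, 176, 14, 102, 109, 160, 118, 5, 64, 163, 2, 180, 181, 78, 72, 111, 147, 106, 83, 136, 81, 149, 93, 71, 21, 153, 67, 47, 177, 104, 96, 148, 3, 77, 175, 117, 108, 70, 124, 159, 28, 11, 25, 127, 43, 10, 128, 133, 4, 167, 169, 156, 144, 29, 101, 19, 166, 79, 162, 105, 186, 142, 42, 113, 134, 94, 161, 15, 192, 103, 6, 154, 157, 41, 23, 140, 55, 125, 56, 22, 50, 61, 86, 20, 63, 73, 8, 141, 145, 119, 95, 58, 9, 38, 139, 158, 131, 17, 179, 91, 84, 33, 75, 188, 129, 30, 191, 13, 12, 115, 121, 82, 46, 87, 110, 57, 112, 44, 100, 122, 172, 40, 126, 146, 16, 89, 97, 45, 190, 116, 18, 76, 85, 123, 69, 34, 165, 182, 168, 66, 150, 183, 65, 60, 189, 26, 24, 37, 49, 164, 92, 174, 27, 114, 31, 88, 7, 51, 151, 80, 59, 99, 32, 178, 1]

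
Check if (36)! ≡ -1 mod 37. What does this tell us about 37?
(36)! mod 37 = 36. Since this equals -1 mod 37, Wilson confirms 37 is prime.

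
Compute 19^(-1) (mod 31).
Since 31 is prime, by Fermat 19^(-1) ≡ 19^{29} ≡ 18 (mod 31). Verify: 19 × 18 = 342 ≡ 1 (mod 31)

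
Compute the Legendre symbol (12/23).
(12/23) = 12^{11} mod 23 = 1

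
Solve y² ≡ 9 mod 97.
The square roots of 9 mod 97 are 94 and 3. Verify: 94² = 8836 ≡ 9 mod 97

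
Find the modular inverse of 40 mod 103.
Since 103 is prime, by Fermat 40^(-1) ≡ 40^{101} ≡ 85 mod 103. Verify: 40 × 85 = 3400 ≡ 1 mod 103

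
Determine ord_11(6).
Powers of 6 mod 11: 6^1≡6, 6^2≡3, 6^3≡7, 6^4≡9, 6^5≡10, 6^6≡5, 6^7≡8, 6^8≡4, 6^9≡2, 6^10≡1. ord_11(6) = 10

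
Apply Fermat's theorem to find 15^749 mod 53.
By Fermat: 15^{52} ≡ 1 mod 53. 749 ≡ 21 mod 52. So 15^{749} ≡ 15^{21} ≡ 47 mod 53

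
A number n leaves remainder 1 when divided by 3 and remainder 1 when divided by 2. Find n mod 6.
M = 3 × 2 = 6. M₁ = 2, y₁ ≡ 2 mod 3. M₂ = 3, y₂ ≡ 1 mod 2. n = 1×2×2 + 1×3×1 ≡ 1 mod 6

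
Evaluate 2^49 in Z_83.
By repeated squaring (mod 83): 2^{1}≡2, 2^{2}≡4, 2^{4}≡16, 2^{8}≡7, 2^{16}≡49, 2^{32}≡77. Then 2^{49} = 2^{32+16+1} ≡ 77 × 49 × 2 ≡ 76 (mod 83)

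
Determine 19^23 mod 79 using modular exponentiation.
By repeated squaring mod 79: 19^{1}≡19, 19^{2}≡45, 19^{4}≡50, 19^{8}≡51, 19^{16}≡73. Then 19^{23} = 19^{16+4+2+1} ≡ 73 × 50 × 45 × 19 ≡ 13 mod 79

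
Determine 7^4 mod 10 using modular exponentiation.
7^{4} = 2401 ≡ 1 mod 10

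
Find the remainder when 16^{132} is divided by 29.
By Fermat: 16^{28} ≡ 1 (mod 29). 132 = 4×28 + 20. So 16^{132} ≡ 16^{20} ≡ 20 (mod 29)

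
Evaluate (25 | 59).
(25/59) = 25^{29} mod 59 = 1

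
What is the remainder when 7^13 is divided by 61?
By repeated squaring (mod 61): 7^{1}≡7, 7^{2}≡49, 7^{4}≡22, 7^{8}≡57. Then 7^{13} = 7^{8+4+1} ≡ 57 × 22 × 7 ≡ 55 (mod 61)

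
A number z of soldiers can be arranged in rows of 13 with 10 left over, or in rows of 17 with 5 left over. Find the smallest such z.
M = 13 × 17 = 221. M₁ = 17, y₁ ≡ 10 mod 13. M₂ = 13, y₂ ≡ 4 mod 17. z = 10×17×10 + 5×13×4 ≡ 192 mod 221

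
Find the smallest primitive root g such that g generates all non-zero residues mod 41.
g = 6. For each prime q|40: 6^{20}≡40, 6^{8}≡10, none ≡ 1, so ord_41(6) = 40 and 6 is a primitive root.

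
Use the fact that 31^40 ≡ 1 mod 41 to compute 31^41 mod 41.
By Fermat: 31^{40} ≡ 1 mod 41. So 31^{41} = 31^{40} · 31^{1} ≡ 31^{1} ≡ 31 mod 41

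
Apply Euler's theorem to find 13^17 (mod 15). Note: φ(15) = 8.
By Euler: 13^{8} ≡ 1 (mod 15) since gcd(13, 15) = 1. 17 = 2×8 + 1. So 13^{17} ≡ 13^{1} ≡ 13 (mod 15)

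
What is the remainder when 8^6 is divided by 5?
Using Fermat: 8^{4} ≡ 1 (mod 5). 6 ≡ 2 (mod 4). So 8^{6} ≡ 8^{2} ≡ 4 (mod 5)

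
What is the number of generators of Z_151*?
Number of primitive roots mod 151 = φ(p-1) = φ(150) = 40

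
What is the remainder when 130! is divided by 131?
By Wilson's theorem, (130)! ≡ -1 ≡ 130 mod 131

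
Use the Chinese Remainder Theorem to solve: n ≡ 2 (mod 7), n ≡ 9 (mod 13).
M = 7 × 13 = 91. M₁ = 13, y₁ ≡ 6 (mod 7). M₂ = 7, y₂ ≡ 2 (mod 13). n = 2×13×6 + 9×7×2 ≡ 9 (mod 91)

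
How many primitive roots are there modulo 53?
There are φ(53-1) = φ(52) = 24 primitive roots modulo 53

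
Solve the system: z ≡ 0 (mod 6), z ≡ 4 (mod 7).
M = 6 × 7 = 42. M₁ = 7, y₁ ≡ 1 (mod 6). M₂ = 6, y₂ ≡ 6 (mod 7). z = 0×7×1 + 4×6×6 ≡ 18 (mod 42)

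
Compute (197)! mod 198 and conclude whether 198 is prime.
(197)! mod 198 = 0. Since 0 ≢ -1 (mod 198), 198 is not prime.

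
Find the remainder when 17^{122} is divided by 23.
By Fermat: 17^{22} ≡ 1 (mod 23). 122 = 5×22 + 12. So 17^{122} ≡ 17^{12} ≡ 6 (mod 23)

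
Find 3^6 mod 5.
Using Fermat: 3^{4} ≡ 1 mod 5. 6 ≡ 2 mod 4. So 3^{6} ≡ 3^{2} ≡ 4 mod 5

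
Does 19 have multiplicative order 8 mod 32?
Powers of 19 mod 32: 19^1≡19, 19^2≡9, 19^3≡11, 19^4≡17, 19^5≡3, 19^6≡25, 19^7≡27, 19^8≡1. First k with 19^k≡1 is k=8. Yes, ord_32(19) = 8.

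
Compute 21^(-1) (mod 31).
Since 31 is prime, by Fermat 21^(-1) ≡ 21^{29} ≡ 3 (mod 31). Verify: 21 × 3 = 63 ≡ 1 (mod 31)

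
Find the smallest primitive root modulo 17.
g = 3. Powers: [3, 9, 10, 13, 5, 15, 11, 16, 14, ...] generates all 16 non-zero residues.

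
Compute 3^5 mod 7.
By repeated squaring mod 7: 3^{1}≡3, 3^{2}≡2, 3^{4}≡4. Then 3^{5} = 3^{4+1} ≡ 4 × 3 ≡ 5 mod 7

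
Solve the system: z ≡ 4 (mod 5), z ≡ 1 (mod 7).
M = 5 × 7 = 35. M₁ = 7, y₁ ≡ 3 (mod 5). M₂ = 5, y₂ ≡ 3 (mod 7). z = 4×7×3 + 1×5×3 ≡ 29 (mod 35)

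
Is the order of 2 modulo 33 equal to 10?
Powers of 2 mod 33: 2^1≡2, 2^2≡4, 2^3≡8, 2^4≡16, 2^5≡32, 2^6≡31, 2^7≡29, 2^8≡25, 2^9≡17, 2^10≡1. First k with 2^k≡1 is k=10. Yes, ord_33(2) = 10.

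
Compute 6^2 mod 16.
6^{2} = 36 ≡ 4 (mod 16)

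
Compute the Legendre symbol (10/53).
(10/53) = 10^{26} mod 53 = 1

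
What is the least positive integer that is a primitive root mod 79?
g = 3. For each prime q|78: 3^{39}≡78, 3^{26}≡23, 3^{6}≡18, none ≡ 1, so ord_79(3) = 78 and 3 is a primitive root.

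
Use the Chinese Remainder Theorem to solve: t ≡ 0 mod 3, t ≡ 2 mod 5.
M = 3 × 5 = 15. M₁ = 5, y₁ ≡ 2 mod 3. M₂ = 3, y₂ ≡ 2 mod 5. t = 0×5×2 + 2×3×2 ≡ 12 mod 15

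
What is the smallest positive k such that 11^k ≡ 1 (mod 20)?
Powers of 11 mod 20: 11^1≡11, 11^2≡1. Order = 2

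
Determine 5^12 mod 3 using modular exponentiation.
Using Fermat: 5^{2} ≡ 1 mod 3. 12 ≡ 0 mod 2. So 5^{12} ≡ 5^{0} ≡ 1 mod 3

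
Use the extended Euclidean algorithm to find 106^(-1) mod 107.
Extended GCD: 106(-1) + 107(1) = 1. So 106^(-1) ≡ -1 ≡ 106 mod 107. Verify: 106 × 106 = 11236 ≡ 1 mod 107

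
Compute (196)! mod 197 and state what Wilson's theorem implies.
(196)! mod 197 = 196. Since this equals -1 mod 197, Wilson confirms 197 is prime.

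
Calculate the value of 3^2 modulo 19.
3^{2} = 9 ≡ 9 mod 19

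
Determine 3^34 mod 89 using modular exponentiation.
By repeated squaring mod 89: 3^{1}≡3, 3^{2}≡9, 3^{4}≡81, 3^{8}≡64, 3^{16}≡2, 3^{32}≡4. Then 3^{34} = 3^{32+2} ≡ 4 × 9 ≡ 36 mod 89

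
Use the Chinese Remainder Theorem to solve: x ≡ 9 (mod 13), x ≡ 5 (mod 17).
M = 13 × 17 = 221. M₁ = 17, y₁ ≡ 10 (mod 13). M₂ = 13, y₂ ≡ 4 (mod 17). x = 9×17×10 + 5×13×4 ≡ 22 (mod 221)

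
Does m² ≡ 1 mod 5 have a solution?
By Euler's criterion: 1^{2} ≡ 1 mod 5. Since this equals 1, 1 is a QR.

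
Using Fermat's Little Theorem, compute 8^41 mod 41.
By Fermat: 8^{40} ≡ 1 (mod 41). So 8^{41} = 8^{40} · 8^{1} ≡ 8^{1} ≡ 8 (mod 41)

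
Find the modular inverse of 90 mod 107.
Since 107 is prime, by Fermat 90^(-1) ≡ 90^{105} ≡ 44 (mod 107). Verify: 90 × 44 = 3960 ≡ 1 (mod 107)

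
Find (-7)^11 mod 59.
By repeated squaring mod 59: (-7)^{1}≡52, (-7)^{2}≡49, (-7)^{4}≡41, (-7)^{8}≡29. Then (-7)^{11} = (-7)^{8+2+1} ≡ 29 × 49 × 52 ≡ 24 mod 59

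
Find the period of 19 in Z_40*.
Powers of 19 mod 40: 19^1≡19, 19^2≡1. Order = 2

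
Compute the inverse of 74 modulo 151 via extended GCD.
Extended GCD: 74(-51) + 151(25) = 1. So 74^(-1) ≡ -51 ≡ 100 (mod 151). Verify: 74 × 100 = 7400 ≡ 1 (mod 151)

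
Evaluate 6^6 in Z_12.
By repeated squaring mod 12: 6^{1}≡6, 6^{2}≡0, 6^{4}≡0. Then 6^{6} = 6^{4+2} ≡ 0 × 0 ≡ 0 mod 12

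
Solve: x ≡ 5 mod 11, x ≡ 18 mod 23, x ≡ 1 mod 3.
M = 11 × 23 × 3 = 759. M₁ = 69, y₁ ≡ 4 mod 11. M₂ = 33, y₂ ≡ 7 mod 23. M₃ = 253, y₃ ≡ 1 mod 3. x = 5×69×4 + 18×33×7 + 1×253×1 ≡ 478 mod 759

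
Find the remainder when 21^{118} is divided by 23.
By Fermat: 21^{22} ≡ 1 mod 23. 118 = 5×22 + 8. So 21^{118} ≡ 21^{8} ≡ 3 mod 23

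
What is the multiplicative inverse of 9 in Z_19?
Since 19 is prime, by Fermat 9^(-1) ≡ 9^{17} ≡ 17 mod 19. Verify: 9 × 17 = 153 ≡ 1 mod 19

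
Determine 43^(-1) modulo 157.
Since 157 is prime, by Fermat 43^(-1) ≡ 43^{155} ≡ 84 mod 157. Verify: 43 × 84 = 3612 ≡ 1 mod 157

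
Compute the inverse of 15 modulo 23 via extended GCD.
Extended GCD: 15(-3) + 23(2) = 1. So 15^(-1) ≡ -3 ≡ 20 (mod 23). Verify: 15 × 20 = 300 ≡ 1 (mod 23)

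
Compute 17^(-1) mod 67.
Since 67 is prime, by Fermat 17^(-1) ≡ 17^{65} ≡ 4 mod 67. Verify: 17 × 4 = 68 ≡ 1 mod 67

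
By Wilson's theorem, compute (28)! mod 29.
By Wilson's theorem, (28)! ≡ -1 ≡ 28 mod 29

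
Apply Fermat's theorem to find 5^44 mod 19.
By Fermat: 5^{18} ≡ 1 mod 19. 44 = 2×18 + 8. So 5^{44} ≡ 5^{8} ≡ 4 mod 19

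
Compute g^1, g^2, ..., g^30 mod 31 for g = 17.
17^1, 17^2, ..., 17^{30} mod 31: [17, 10, 15, 7, 26, 8, 12, 18, 27, 25, 22, 2, 3, 20, 30, 14, 21, 16, 24, 5, 23, 19, 13, 4, 6, 9, 29, 28, 11, 1]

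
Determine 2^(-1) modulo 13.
Since 13 is prime, by Fermat 2^(-1) ≡ 2^{11} ≡ 7 mod 13. Verify: 2 × 7 = 14 ≡ 1 mod 13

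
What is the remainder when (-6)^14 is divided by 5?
Using Fermat: (-6)^{4} ≡ 1 (mod 5). 14 ≡ 2 (mod 4). So (-6)^{14} ≡ (-6)^{2} ≡ 1 (mod 5)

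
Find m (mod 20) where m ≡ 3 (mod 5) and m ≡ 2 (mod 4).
M = 5 × 4 = 20. M₁ = 4, y₁ ≡ 4 (mod 5). M₂ = 5, y₂ ≡ 1 (mod 4). m = 3×4×4 + 2×5×1 ≡ 18 (mod 20)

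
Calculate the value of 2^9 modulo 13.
By repeated squaring (mod 13): 2^{1}≡2, 2^{2}≡4, 2^{4}≡3, 2^{8}≡9. Then 2^{9} = 2^{8+1} ≡ 9 × 2 ≡ 5 (mod 13)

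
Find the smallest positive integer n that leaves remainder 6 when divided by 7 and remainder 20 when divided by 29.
M = 7 × 29 = 203. M₁ = 29, y₁ ≡ 1 (mod 7). M₂ = 7, y₂ ≡ 25 (mod 29). n = 6×29×1 + 20×7×25 ≡ 20 (mod 203)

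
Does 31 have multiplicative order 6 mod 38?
Powers of 31 mod 38: 31^1≡31, 31^2≡11, 31^3≡37, 31^4≡7, 31^5≡27, 31^6≡1. First k with 31^k≡1 is k=6. Yes, ord_38(31) = 6.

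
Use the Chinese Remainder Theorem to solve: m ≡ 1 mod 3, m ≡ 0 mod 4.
M = 3 × 4 = 12. M₁ = 4, y₁ ≡ 1 mod 3. M₂ = 3, y₂ ≡ 3 mod 4. m = 1×4×1 + 0×3×3 ≡ 4 mod 12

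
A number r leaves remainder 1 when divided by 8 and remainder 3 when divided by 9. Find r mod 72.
M = 8 × 9 = 72. M₁ = 9, y₁ ≡ 1 mod 8. M₂ = 8, y₂ ≡ 8 mod 9. r = 1×9×1 + 3×8×8 ≡ 57 mod 72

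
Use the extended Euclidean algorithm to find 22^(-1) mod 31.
Extended GCD: 22(-7) + 31(5) = 1. So 22^(-1) ≡ -7 ≡ 24 mod 31. Verify: 22 × 24 = 528 ≡ 1 mod 31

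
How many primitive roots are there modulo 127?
A prime p has φ(p-1) primitive roots; here φ(126) = 36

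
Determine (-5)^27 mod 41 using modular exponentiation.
By repeated squaring (mod 41): (-5)^{1}≡36, (-5)^{2}≡25, (-5)^{4}≡10, (-5)^{8}≡18, (-5)^{16}≡37. Then (-5)^{27} = (-5)^{16+8+2+1} ≡ 37 × 18 × 25 × 36 ≡ 21 (mod 41)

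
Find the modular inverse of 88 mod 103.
Since 103 is prime, by Fermat 88^(-1) ≡ 88^{101} ≡ 48 mod 103. Verify: 88 × 48 = 4224 ≡ 1 mod 103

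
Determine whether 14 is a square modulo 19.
By Euler's criterion: 14^{9} ≡ 18 mod 19. Since this equals -1 (≡ 18), 14 is not a QR.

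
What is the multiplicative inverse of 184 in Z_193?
Since 193 is prime, by Fermat 184^(-1) ≡ 184^{191} ≡ 150 (mod 193). Verify: 184 × 150 = 27600 ≡ 1 (mod 193)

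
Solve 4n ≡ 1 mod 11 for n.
Since 11 is prime, by Fermat 4^(-1) ≡ 4^{9} ≡ 3 mod 11. Verify: 4 × 3 = 12 ≡ 1 mod 11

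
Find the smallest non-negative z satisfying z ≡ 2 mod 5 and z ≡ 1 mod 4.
M = 5 × 4 = 20. M₁ = 4, y₁ ≡ 4 mod 5. M₂ = 5, y₂ ≡ 1 mod 4. z = 2×4×4 + 1×5×1 ≡ 17 mod 20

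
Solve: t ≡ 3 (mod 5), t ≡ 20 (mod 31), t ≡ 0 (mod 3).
M = 5 × 31 × 3 = 465. M₁ = 93, y₁ ≡ 2 (mod 5). M₂ = 15, y₂ ≡ 29 (mod 31). M₃ = 155, y₃ ≡ 2 (mod 3). t = 3×93×2 + 20×15×29 + 0×155×2 ≡ 423 (mod 465)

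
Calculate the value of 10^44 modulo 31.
Using Fermat: 10^{30} ≡ 1 (mod 31). 44 ≡ 14 (mod 30). So 10^{44} ≡ 10^{14} ≡ 28 (mod 31)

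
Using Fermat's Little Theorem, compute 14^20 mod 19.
By Fermat: 14^{18} ≡ 1 mod 19. So 14^{20} = 14^{18} · 14^{2} ≡ 14^{2} ≡ 6 mod 19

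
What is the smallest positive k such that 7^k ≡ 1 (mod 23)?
Powers of 7 mod 23: 7^1≡7, 7^2≡3, 7^3≡21, 7^4≡9, 7^5≡17, 7^6≡4, 7^7≡5, 7^8≡12, 7^9≡15, 7^10≡13, 7^11≡22, 7^12≡16, 7^13≡20, 7^14≡2, 7^15≡14, 7^16≡6, 7^17≡19, 7^18≡18, 7^19≡11, 7^20≡8, 7^21≡10, 7^22≡1. ord_23(7) = 22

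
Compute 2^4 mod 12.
2^{4} = 16 ≡ 4 (mod 12)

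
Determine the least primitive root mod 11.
g = 2. For each prime q|10: 2^{5}≡10, 2^{2}≡4, none ≡ 1, so ord_11(2) = 10 and 2 is a primitive root.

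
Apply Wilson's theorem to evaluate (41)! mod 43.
(42)! = (41)! × (42) ≡ -1 (mod 43). So (41)! ≡ -1 × (42)^(-1) ≡ (-1)×(-1) = 1 (mod 43)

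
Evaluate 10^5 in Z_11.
By repeated squaring mod 11: 10^{1}≡10, 10^{2}≡1, 10^{4}≡1. Then 10^{5} = 10^{4+1} ≡ 1 × 10 ≡ 10 mod 11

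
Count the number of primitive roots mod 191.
A prime p has φ(p-1) primitive roots; here φ(190) = 72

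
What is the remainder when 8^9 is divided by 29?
By repeated squaring (mod 29): 8^{1}≡8, 8^{2}≡6, 8^{4}≡7, 8^{8}≡20. Then 8^{9} = 8^{8+1} ≡ 20 × 8 ≡ 15 (mod 29)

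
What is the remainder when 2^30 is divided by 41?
By repeated squaring mod 41: 2^{1}≡2, 2^{2}≡4, 2^{4}≡16, 2^{8}≡10, 2^{16}≡18. Then 2^{30} = 2^{16+8+4+2} ≡ 18 × 10 × 16 × 4 ≡ 40 mod 41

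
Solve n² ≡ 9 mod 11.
The square roots of 9 mod 11 are 3 and 8. Verify: 3² = 9 ≡ 9 mod 11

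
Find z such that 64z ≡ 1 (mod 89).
Since 89 is prime, by Fermat 64^(-1) ≡ 64^{87} ≡ 32 (mod 89). Verify: 64 × 32 = 2048 ≡ 1 (mod 89)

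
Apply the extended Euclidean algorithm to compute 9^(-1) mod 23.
Extended GCD: 9(-5) + 23(2) = 1. So 9^(-1) ≡ -5 ≡ 18 (mod 23). Verify: 9 × 18 = 162 ≡ 1 (mod 23)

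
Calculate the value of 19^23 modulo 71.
By repeated squaring mod 71: 19^{1}≡19, 19^{2}≡6, 19^{4}≡36, 19^{8}≡18, 19^{16}≡40. Then 19^{23} = 19^{16+4+2+1} ≡ 40 × 36 × 6 × 19 ≡ 8 mod 71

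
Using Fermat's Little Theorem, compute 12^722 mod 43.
By Fermat: 12^{42} ≡ 1 mod 43. 722 ≡ 8 mod 42. So 12^{722} ≡ 12^{8} ≡ 14 mod 43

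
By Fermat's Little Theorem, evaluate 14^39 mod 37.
By Fermat: 14^{36} ≡ 1 mod 37. So 14^{39} = 14^{36} · 14^{3} ≡ 14^{3} ≡ 6 mod 37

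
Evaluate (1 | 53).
(1/53) = 1^{26} mod 53 = 1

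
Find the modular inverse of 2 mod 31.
Since 31 is prime, by Fermat 2^(-1) ≡ 2^{29} ≡ 16 (mod 31). Verify: 2 × 16 = 32 ≡ 1 (mod 31)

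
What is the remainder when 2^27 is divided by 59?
By repeated squaring (mod 59): 2^{1}≡2, 2^{2}≡4, 2^{4}≡16, 2^{8}≡20, 2^{16}≡46. Then 2^{27} = 2^{16+8+2+1} ≡ 46 × 20 × 4 × 2 ≡ 44 (mod 59)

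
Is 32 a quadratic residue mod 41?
By Euler's criterion: 32^{20} ≡ 1 (mod 41). Since this equals 1, 32 is a QR.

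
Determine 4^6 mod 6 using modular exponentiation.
By repeated squaring (mod 6): 4^{1}≡4, 4^{2}≡4, 4^{4}≡4. Then 4^{6} = 4^{4+2} ≡ 4 × 4 ≡ 4 (mod 6)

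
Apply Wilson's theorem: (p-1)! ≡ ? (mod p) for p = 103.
By Wilson's theorem, (102)! ≡ -1 ≡ 102 (mod 103)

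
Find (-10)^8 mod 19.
By repeated squaring mod 19: (-10)^{1}≡9, (-10)^{2}≡5, (-10)^{4}≡6, (-10)^{8}≡17. So (-10)^{8} ≡ 17 mod 19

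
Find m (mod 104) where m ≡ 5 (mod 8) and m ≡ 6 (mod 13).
M = 8 × 13 = 104. M₁ = 13, y₁ ≡ 5 (mod 8). M₂ = 8, y₂ ≡ 5 (mod 13). m = 5×13×5 + 6×8×5 ≡ 45 (mod 104)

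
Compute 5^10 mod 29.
By repeated squaring (mod 29): 5^{1}≡5, 5^{2}≡25, 5^{4}≡16, 5^{8}≡24. Then 5^{10} = 5^{8+2} ≡ 24 × 25 ≡ 20 (mod 29)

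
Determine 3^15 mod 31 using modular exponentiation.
By repeated squaring (mod 31): 3^{1}≡3, 3^{2}≡9, 3^{4}≡19, 3^{8}≡20. Then 3^{15} = 3^{8+4+2+1} ≡ 20 × 19 × 9 × 3 ≡ 30 (mod 31)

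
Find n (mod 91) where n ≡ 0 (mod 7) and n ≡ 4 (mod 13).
M = 7 × 13 = 91. M₁ = 13, y₁ ≡ 6 (mod 7). M₂ = 7, y₂ ≡ 2 (mod 13). n = 0×13×6 + 4×7×2 ≡ 56 (mod 91)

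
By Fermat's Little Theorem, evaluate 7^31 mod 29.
By Fermat: 7^{28} ≡ 1 (mod 29). So 7^{31} = 7^{28} · 7^{3} ≡ 7^{3} ≡ 24 (mod 29)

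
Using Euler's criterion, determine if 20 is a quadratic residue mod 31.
By Euler's criterion: 20^{15} ≡ 1 (mod 31). Since this equals 1, 20 is a QR.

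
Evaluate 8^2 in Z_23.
8^{2} = 64 ≡ 18 (mod 23)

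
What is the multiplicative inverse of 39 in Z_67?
Since 67 is prime, by Fermat 39^(-1) ≡ 39^{65} ≡ 55 mod 67. Verify: 39 × 55 = 2145 ≡ 1 mod 67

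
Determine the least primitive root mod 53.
g = 2. For each prime q|52: 2^{26}≡52, 2^{4}≡16, none ≡ 1, so ord_53(2) = 52 and 2 is a primitive root.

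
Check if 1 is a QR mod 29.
By Euler's criterion: 1^{14} ≡ 1 mod 29. Since this equals 1, 1 is a QR.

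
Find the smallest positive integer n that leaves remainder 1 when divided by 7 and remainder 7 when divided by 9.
M = 7 × 9 = 63. M₁ = 9, y₁ ≡ 4 mod 7. M₂ = 7, y₂ ≡ 4 mod 9. n = 1×9×4 + 7×7×4 ≡ 43 mod 63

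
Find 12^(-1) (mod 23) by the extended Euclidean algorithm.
Extended GCD: 12(2) + 23(-1) = 1. So 12^(-1) ≡ 2 (mod 23). Verify: 12 × 2 = 24 ≡ 1 (mod 23)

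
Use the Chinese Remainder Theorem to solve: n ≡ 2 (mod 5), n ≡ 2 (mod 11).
M = 5 × 11 = 55. M₁ = 11, y₁ ≡ 1 (mod 5). M₂ = 5, y₂ ≡ 9 (mod 11). n = 2×11×1 + 2×5×9 ≡ 2 (mod 55)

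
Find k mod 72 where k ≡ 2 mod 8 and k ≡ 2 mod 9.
M = 8 × 9 = 72. M₁ = 9, y₁ ≡ 1 mod 8. M₂ = 8, y₂ ≡ 8 mod 9. k = 2×9×1 + 2×8×8 ≡ 2 mod 72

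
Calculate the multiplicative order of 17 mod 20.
Powers of 17 mod 20: 17^1≡17, 17^2≡9, 17^3≡13, 17^4≡1. So the order of 17 is 4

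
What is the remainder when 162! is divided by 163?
By Wilson's theorem, (162)! ≡ -1 ≡ 162 mod 163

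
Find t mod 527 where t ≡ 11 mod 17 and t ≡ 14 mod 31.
M = 17 × 31 = 527. M₁ = 31, y₁ ≡ 11 mod 17. M₂ = 17, y₂ ≡ 11 mod 31. t = 11×31×11 + 14×17×11 ≡ 45 mod 527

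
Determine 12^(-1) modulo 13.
Since 13 is prime, by Fermat 12^(-1) ≡ 12^{11} ≡ 12 mod 13. Verify: 12 × 12 = 144 ≡ 1 mod 13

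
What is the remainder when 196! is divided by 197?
By Wilson's theorem, (196)! ≡ -1 ≡ 196 mod 197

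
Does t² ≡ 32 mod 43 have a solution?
By Euler's criterion: 32^{21} ≡ 42 mod 43. Since this equals -1 (≡ 42), 32 is not a QR.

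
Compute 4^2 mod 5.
4^{2} = 16 ≡ 1 (mod 5)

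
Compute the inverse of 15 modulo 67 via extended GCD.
Extended GCD: 15(9) + 67(-2) = 1. So 15^(-1) ≡ 9 mod 67. Verify: 15 × 9 = 135 ≡ 1 mod 67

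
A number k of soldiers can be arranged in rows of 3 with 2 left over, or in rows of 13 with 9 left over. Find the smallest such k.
M = 3 × 13 = 39. M₁ = 13, y₁ ≡ 1 (mod 3). M₂ = 3, y₂ ≡ 9 (mod 13). k = 2×13×1 + 9×3×9 ≡ 35 (mod 39)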